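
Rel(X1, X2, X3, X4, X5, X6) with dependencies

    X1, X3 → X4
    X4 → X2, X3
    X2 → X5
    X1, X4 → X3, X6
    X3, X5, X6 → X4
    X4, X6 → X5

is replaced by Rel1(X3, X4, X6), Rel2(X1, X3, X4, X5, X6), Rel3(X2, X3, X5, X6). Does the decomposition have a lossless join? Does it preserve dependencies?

lossless but not dependency-preserving

Lossless test (chase): Rows 1 and 2 agree on X4; apply X4→X2, X3 and equate their X2, X3 entries. Rows 1 and 2 agree on X2; apply X2→X5 and equate their X5 entries. Rows 1 and 3 agree on X3, X5, X6; apply X3, X5, X6→X4 and equate their X4 entries. Rows 1 and 3 agree on X4; apply X4→X2, X3 and equate their X2, X3 entries. Row 2 is now all distinguished symbols — the join is lossless.
Dependency preservation: the restricted closure of {X4} across the fragments never reaches {X2, X3}, so X4 → X2, X3 cannot be enforced without a join — not preserved.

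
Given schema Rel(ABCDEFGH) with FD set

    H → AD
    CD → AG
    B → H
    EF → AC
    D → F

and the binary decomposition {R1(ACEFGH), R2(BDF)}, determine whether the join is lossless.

Common attributes: R1 ∩ R2 = {F}.
No dependency enlarges {F}, so (F)⁺ = {F}.
The closure contains neither all of R1 = {ACEFGH} nor all of R2 = {BDF}, so the common attributes are not a superkey of either fragment. The join is lossy.

No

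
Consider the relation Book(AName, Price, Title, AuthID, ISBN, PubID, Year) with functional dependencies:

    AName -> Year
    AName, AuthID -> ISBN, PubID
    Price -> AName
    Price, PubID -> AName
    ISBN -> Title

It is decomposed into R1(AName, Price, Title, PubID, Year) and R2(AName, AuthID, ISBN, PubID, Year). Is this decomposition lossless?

No

Common attributes: R1 ∩ R2 = {AName, PubID, Year}.
No dependency enlarges {AName, PubID, Year}, so (AName, PubID, Year)⁺ = {AName, PubID, Year}.
The closure contains neither all of R1 = {AName, Price, Title, PubID, Year} nor all of R2 = {AName, AuthID, ISBN, PubID, Year}, so the common attributes are not a superkey of either fragment. The join is lossy.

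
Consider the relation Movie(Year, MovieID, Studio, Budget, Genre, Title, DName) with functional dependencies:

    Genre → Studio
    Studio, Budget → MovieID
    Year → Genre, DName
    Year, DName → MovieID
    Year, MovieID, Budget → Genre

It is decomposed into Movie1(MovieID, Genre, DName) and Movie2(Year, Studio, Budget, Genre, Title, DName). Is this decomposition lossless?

No

Common attributes: Movie1 ∩ Movie2 = {Genre, DName}.
Closure of {Genre, DName}: Genre → Studio applies, adding Studio. So (Genre, DName)⁺ = {Studio, Genre, DName}.
The closure contains neither all of Movie1 = {MovieID, Genre, DName} nor all of Movie2 = {Year, Studio, Budget, Genre, Title, DName}, so the common attributes are not a superkey of either fragment. The join is lossy.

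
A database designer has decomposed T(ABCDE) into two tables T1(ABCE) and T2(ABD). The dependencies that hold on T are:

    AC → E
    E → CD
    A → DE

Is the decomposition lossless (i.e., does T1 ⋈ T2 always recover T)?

Yes

Common attributes: T1 ∩ T2 = {AB}.
Closure of {AB}: A → DE applies, adding DE; E → CD applies, adding C. So (AB)⁺ = {ABCDE}.
This closure contains every attribute of T1, so T1 ∩ T2 → T1. The join is lossless.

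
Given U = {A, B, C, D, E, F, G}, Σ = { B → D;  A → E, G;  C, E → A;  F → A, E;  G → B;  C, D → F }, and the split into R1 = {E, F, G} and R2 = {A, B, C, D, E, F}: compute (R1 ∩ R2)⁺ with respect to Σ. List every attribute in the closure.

R1 ∩ R2 = {E, F}.
F → A, E applies, adding A
A → E, G applies, adding G
G → B applies, adding B
B → D applies, adding D
Closure: {A, B, D, E, F, G}.

A, B, D, E, F, G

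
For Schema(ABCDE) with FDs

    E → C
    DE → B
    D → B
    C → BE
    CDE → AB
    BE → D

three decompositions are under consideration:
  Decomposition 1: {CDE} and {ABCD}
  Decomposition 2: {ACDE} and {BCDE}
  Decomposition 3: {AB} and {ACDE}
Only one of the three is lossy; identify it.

Decomposition 3

Decomposition 1: common = {CD}, closure = {ABCDE} → lossless.
Decomposition 2: common = {CDE}, closure = {ABCDE} → lossless.
Decomposition 3: common = {A}, closure = {A} → lossy.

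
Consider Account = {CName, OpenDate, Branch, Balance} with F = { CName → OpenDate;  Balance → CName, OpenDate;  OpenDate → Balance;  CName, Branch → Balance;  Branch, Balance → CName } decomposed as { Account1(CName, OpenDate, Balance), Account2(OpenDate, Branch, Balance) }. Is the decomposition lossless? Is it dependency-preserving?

lossless and dependency-preserving

Lossless test: (OpenDate, Balance)⁺ = {CName, OpenDate, Balance}, which contains all of one fragment — lossless.
Dependency preservation: CName, Branch → Balance; Branch, Balance → CName are not contained in any single fragment, but the restricted closure of each left-hand side across the fragments still reaches the right-hand side; the remaining FDs each lie inside some fragment. All dependencies are preserved.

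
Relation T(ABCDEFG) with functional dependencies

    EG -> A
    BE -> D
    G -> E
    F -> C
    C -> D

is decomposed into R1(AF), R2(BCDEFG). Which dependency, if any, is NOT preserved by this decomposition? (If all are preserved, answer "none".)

EG -> A

Check EG → A: no single fragment contains all of {AEG}, and the restricted closure of {EG} across the fragments never reaches {A}.
BE → D is preserved.
G → E is preserved.
F → C is preserved.
C → D is preserved.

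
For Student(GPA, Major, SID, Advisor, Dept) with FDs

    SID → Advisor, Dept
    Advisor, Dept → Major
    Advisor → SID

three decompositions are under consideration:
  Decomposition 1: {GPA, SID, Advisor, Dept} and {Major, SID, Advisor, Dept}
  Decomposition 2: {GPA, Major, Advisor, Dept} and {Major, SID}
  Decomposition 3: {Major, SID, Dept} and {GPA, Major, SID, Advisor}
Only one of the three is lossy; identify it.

Decomposition 2

Decomposition 1: common = {SID, Advisor, Dept}, closure = {Major, SID, Advisor, Dept} → lossless.
Decomposition 2: common = {Major}, closure = {Major} → lossy.
Decomposition 3: common = {Major, SID}, closure = {Major, SID, Advisor, Dept} → lossless.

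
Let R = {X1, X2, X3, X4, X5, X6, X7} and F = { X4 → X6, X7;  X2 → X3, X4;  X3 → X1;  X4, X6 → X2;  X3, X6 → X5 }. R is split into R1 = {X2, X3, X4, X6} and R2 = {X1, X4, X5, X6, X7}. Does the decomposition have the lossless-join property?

Common attributes: R1 ∩ R2 = {X4, X6}.
Closure of {X4, X6}: X4 → X6, X7 applies, adding X7; X4, X6 → X2 applies, adding X2; X2 → X3, X4 applies, adding X3; X3 → X1 applies, adding X1; X3, X6 → X5 applies, adding X5. So (X4, X6)⁺ = {X1, X2, X3, X4, X5, X6, X7}.
This closure contains every attribute of R1, so R1 ∩ R2 → R1. The join is lossless.

Yes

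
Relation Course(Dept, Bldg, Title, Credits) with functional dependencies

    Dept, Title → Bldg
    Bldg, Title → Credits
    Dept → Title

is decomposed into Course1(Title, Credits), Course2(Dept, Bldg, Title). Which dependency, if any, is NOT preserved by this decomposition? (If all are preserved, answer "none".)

Check Bldg, Title → Credits: no single fragment contains all of {Bldg, Title, Credits}, and the restricted closure of {Bldg, Title} across the fragments never reaches {Credits}.
Dept, Title → Bldg is preserved.
Dept → Title is preserved.

Bldg, Title → Credits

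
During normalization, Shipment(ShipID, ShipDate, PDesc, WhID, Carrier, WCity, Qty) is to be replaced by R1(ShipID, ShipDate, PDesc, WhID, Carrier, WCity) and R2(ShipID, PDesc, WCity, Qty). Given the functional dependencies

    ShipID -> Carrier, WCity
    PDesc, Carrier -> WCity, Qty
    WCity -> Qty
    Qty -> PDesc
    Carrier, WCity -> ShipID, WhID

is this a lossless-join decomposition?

Yes

Common attributes: R1 ∩ R2 = {ShipID, PDesc, WCity}.
Closure of {ShipID, PDesc, WCity}: ShipID → Carrier, WCity applies, adding Carrier; PDesc, Carrier → WCity, Qty applies, adding Qty; Carrier, WCity → ShipID, WhID applies, adding WhID. So (ShipID, PDesc, WCity)⁺ = {ShipID, PDesc, WhID, Carrier, WCity, Qty}.
This closure contains every attribute of R2, so R1 ∩ R2 → R2. The join is lossless.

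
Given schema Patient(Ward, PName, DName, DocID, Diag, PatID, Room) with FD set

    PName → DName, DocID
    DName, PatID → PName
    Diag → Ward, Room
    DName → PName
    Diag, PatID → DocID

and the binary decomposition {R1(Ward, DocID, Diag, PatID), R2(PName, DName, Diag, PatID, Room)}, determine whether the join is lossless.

Common attributes: R1 ∩ R2 = {Diag, PatID}.
Closure of {Diag, PatID}: Diag → Ward, Room applies, adding Ward, Room; Diag, PatID → DocID applies, adding DocID. So (Diag, PatID)⁺ = {Ward, DocID, Diag, PatID, Room}.
This closure contains every attribute of R1, so R1 ∩ R2 → R1. The join is lossless.

Yes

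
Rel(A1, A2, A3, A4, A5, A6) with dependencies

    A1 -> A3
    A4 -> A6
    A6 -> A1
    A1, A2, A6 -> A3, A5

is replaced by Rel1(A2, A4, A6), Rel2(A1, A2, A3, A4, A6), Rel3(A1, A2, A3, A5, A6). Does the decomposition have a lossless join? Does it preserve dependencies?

lossless and dependency-preserving

Lossless test (chase): Rows 1 and 2 agree on A6; apply A6→A1 and equate their A1 entries. Rows 1 and 2 agree on A1, A2, A6; apply A1, A2, A6→A3, A5 and equate their A3, A5 entries. Rows 1 and 3 agree on A1, A2, A6; apply A1, A2, A6→A3, A5 and equate their A3, A5 entries. Row 1 is now all distinguished symbols — the join is lossless.
Dependency preservation: every FD's attributes lie within a single fragment, so each can be enforced locally — preserved.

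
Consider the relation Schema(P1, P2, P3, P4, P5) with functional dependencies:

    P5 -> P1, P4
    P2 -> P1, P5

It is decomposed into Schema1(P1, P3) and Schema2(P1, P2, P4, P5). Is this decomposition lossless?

Common attributes: Schema1 ∩ Schema2 = {P1}.
No dependency enlarges {P1}, so (P1)⁺ = {P1}.
The closure contains neither all of Schema1 = {P1, P3} nor all of Schema2 = {P1, P2, P4, P5}, so the common attributes are not a superkey of either fragment. The join is lossy.

No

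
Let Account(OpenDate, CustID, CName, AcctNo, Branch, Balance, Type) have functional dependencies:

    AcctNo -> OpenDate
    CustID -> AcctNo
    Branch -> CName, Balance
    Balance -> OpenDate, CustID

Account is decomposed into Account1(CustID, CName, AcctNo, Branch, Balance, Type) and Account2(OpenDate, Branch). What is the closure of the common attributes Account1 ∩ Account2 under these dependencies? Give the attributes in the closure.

Account1 ∩ Account2 = {Branch}.
Branch → CName, Balance applies, adding CName, Balance
Balance → OpenDate, CustID applies, adding OpenDate, CustID
CustID → AcctNo applies, adding AcctNo
Closure: {OpenDate, CustID, CName, AcctNo, Branch, Balance}.

OpenDate, CustID, CName, AcctNo, Branch, Balance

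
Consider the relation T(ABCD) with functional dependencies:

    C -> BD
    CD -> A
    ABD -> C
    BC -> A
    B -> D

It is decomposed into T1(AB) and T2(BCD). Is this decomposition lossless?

Common attributes: T1 ∩ T2 = {B}.
Closure of {B}: B → D applies, adding D. So (B)⁺ = {BD}.
The closure contains neither all of T1 = {AB} nor all of T2 = {BCD}, so the common attributes are not a superkey of either fragment. The join is lossy.

No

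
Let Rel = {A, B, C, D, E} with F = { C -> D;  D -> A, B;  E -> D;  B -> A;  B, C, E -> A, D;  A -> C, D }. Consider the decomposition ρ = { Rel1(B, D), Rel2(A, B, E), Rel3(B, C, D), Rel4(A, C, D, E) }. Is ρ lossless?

Chase test. Columns are A, B, C, D, E; row i has aⱼ where attribute j ∈ Reli, else bᵢⱼ.
Initial tableau (one row per fragment):
  row 1: b11 a2 b13 a4 b15
  row 2: a1 a2 b23 b24 a5
  row 3: b31 a2 a3 a4 b35
  row 4: a1 b42 a3 a4 a5
Rows 1 and 3 agree on D; apply D→A, B and equate their A, B entries.
Rows 1 and 4 agree on D; apply D→A, B and equate their A, B entries.
Rows 2 and 4 agree on E; apply E→D and equate their D entries.
Rows 1 and 2 agree on A; apply A→C, D and equate their C, D entries.
Rows 1 and 3 agree on A; apply A→C, D and equate their C, D entries.
Row 2 is now all distinguished symbols — the join is lossless.

Yes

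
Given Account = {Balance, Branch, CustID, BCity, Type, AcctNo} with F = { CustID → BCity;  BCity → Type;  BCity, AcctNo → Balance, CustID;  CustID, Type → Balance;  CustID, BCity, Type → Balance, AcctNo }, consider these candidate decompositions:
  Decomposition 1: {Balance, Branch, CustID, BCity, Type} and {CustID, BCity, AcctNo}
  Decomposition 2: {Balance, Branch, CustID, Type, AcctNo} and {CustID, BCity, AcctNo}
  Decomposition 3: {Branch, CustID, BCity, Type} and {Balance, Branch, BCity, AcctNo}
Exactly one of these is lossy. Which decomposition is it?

Decomposition 3

Decomposition 1: common = {CustID, BCity}, closure = {Balance, CustID, BCity, Type, AcctNo} → lossless.
Decomposition 2: common = {CustID, AcctNo}, closure = {Balance, CustID, BCity, Type, AcctNo} → lossless.
Decomposition 3: common = {Branch, BCity}, closure = {Branch, BCity, Type} → lossy.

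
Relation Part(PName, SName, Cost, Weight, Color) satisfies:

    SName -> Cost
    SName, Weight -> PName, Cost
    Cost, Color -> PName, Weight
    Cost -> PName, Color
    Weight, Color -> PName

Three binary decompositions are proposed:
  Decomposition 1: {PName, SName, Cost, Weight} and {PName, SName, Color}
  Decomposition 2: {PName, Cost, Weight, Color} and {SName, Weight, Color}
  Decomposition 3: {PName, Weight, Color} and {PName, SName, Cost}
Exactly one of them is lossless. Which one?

Decomposition 1

Decomposition 1: common = {PName, SName}, closure = {PName, SName, Cost, Weight, Color} → lossless.
Decomposition 2: common = {Weight, Color}, closure = {PName, Weight, Color} → lossy.
Decomposition 3: common = {PName}, closure = {PName} → lossy.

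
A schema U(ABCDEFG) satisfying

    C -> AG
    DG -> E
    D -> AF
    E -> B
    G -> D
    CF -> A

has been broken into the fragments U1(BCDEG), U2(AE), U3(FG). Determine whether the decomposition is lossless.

Chase test. Columns are ABCDEFG; row i has aⱼ where attribute j ∈ Ui, else bᵢⱼ.
Initial tableau (one row per fragment):
  row 1: b11 a2 a3 a4 a5 b16 a7
  row 2: a1 b22 b23 b24 a5 b26 b27
  row 3: b31 b32 b33 b34 b35 a6 a7
Rows 1 and 2 agree on E; apply E→B and equate their B entries.
Rows 1 and 3 agree on G; apply G→D and equate their D entries.
Rows 1 and 3 agree on DG; apply DG→E and equate their E entries.
Rows 1 and 3 agree on D; apply D→AF and equate their AF entries.
Rows 1 and 3 agree on E; apply E→B and equate their B entries.
No row becomes fully distinguished — the join is lossy.

No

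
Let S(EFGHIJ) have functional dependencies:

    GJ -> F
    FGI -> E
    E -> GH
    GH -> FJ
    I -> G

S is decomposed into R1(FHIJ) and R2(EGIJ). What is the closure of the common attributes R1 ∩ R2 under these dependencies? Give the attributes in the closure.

R1 ∩ R2 = {IJ}.
I → G applies, adding G
GJ → F applies, adding F
FGI → E applies, adding E
E → GH applies, adding H
Closure: {EFGHIJ}.

EFGHIJ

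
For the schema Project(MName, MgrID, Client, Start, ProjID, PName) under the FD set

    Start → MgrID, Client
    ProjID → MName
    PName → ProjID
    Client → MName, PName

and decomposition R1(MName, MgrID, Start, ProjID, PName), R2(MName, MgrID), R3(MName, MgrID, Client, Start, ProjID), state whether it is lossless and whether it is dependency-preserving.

lossless but not dependency-preserving

Lossless test (chase): Rows 1 and 3 agree on Start; apply Start→MgrID, Client and equate their MgrID, Client entries. Rows 1 and 3 agree on Client; apply Client→MName, PName and equate their MName, PName entries. Row 1 is now all distinguished symbols — the join is lossless.
Dependency preservation: the restricted closure of {Client} across the fragments never reaches {MName, PName}, so Client → MName, PName cannot be enforced without a join — not preserved.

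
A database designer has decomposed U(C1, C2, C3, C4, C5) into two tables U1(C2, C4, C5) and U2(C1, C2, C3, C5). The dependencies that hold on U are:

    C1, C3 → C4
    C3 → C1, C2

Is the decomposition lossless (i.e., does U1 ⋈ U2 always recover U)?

No

Common attributes: U1 ∩ U2 = {C2, C5}.
No dependency enlarges {C2, C5}, so (C2, C5)⁺ = {C2, C5}.
The closure contains neither all of U1 = {C2, C4, C5} nor all of U2 = {C1, C2, C3, C5}, so the common attributes are not a superkey of either fragment. The join is lossy.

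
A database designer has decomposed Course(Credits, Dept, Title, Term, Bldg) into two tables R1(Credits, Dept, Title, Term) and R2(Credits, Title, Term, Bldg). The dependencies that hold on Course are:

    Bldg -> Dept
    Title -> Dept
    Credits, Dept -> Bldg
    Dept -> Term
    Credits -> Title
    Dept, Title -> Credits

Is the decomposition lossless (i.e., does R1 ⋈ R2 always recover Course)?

Common attributes: R1 ∩ R2 = {Credits, Title, Term}.
Closure of {Credits, Title, Term}: Title → Dept applies, adding Dept; Credits, Dept → Bldg applies, adding Bldg. So (Credits, Title, Term)⁺ = {Credits, Dept, Title, Term, Bldg}.
This closure contains every attribute of R1, so R1 ∩ R2 → R1. The join is lossless.

Yes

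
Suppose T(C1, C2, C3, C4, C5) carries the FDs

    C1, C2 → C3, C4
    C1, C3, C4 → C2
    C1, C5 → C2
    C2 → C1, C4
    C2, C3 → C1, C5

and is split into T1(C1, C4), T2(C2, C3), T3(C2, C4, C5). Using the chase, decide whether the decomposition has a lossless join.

Chase test. Columns are C1, C2, C3, C4, C5; row i has aⱼ where attribute j ∈ Ti, else bᵢⱼ.
Initial tableau (one row per fragment):
  row 1: a1 b12 b13 a4 b15
  row 2: b21 a2 a3 b24 b25
  row 3: b31 a2 b33 a4 a5
Rows 2 and 3 agree on C2; apply C2→C1, C4 and equate their C1, C4 entries.
Rows 2 and 3 agree on C1, C2; apply C1, C2→C3, C4 and equate their C3, C4 entries.
Rows 2 and 3 agree on C2, C3; apply C2, C3→C1, C5 and equate their C1, C5 entries.
No row becomes fully distinguished — the join is lossy.

No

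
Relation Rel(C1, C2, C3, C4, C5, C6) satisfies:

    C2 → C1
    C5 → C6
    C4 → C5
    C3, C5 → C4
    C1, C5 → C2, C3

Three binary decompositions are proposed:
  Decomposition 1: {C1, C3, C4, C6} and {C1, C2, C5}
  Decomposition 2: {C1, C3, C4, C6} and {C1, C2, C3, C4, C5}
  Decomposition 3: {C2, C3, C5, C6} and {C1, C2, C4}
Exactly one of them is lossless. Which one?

Decomposition 2

Decomposition 1: common = {C1}, closure = {C1} → lossy.
Decomposition 2: common = {C1, C3, C4}, closure = {C1, C2, C3, C4, C5, C6} → lossless.
Decomposition 3: common = {C2}, closure = {C1, C2} → lossy.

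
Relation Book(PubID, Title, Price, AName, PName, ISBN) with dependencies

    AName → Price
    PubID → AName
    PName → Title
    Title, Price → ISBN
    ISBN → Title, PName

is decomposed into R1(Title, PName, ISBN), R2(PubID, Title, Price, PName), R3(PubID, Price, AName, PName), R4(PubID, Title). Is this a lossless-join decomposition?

No

Chase test. Columns are PubID, Title, Price, AName, PName, ISBN; row i has aⱼ where attribute j ∈ Ri, else bᵢⱼ.
Initial tableau (one row per fragment):
  row 1: b11 a2 b13 b14 a5 a6
  row 2: a1 a2 a3 b24 a5 b26
  row 3: a1 b32 a3 a4 a5 b36
  row 4: a1 a2 b43 b44 b45 b46
Rows 2 and 3 agree on PubID; apply PubID→AName and equate their AName entries.
Rows 2 and 4 agree on PubID; apply PubID→AName and equate their AName entries.
Rows 1 and 3 agree on PName; apply PName→Title and equate their Title entries.
Rows 2 and 3 agree on Title, Price; apply Title, Price→ISBN and equate their ISBN entries.
Rows 2 and 4 agree on AName; apply AName→Price and equate their Price entries.
Rows 2 and 4 agree on Title, Price; apply Title, Price→ISBN and equate their ISBN entries.
Rows 2 and 4 agree on ISBN; apply ISBN→Title, PName and equate their Title, PName entries.
No row becomes fully distinguished — the join is lossy.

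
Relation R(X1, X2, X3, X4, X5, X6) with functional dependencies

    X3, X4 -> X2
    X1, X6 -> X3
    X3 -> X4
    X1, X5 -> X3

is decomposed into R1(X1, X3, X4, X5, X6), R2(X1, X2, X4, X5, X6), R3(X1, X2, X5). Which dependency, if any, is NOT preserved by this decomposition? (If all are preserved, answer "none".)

X3, X4 -> X2

Check X3, X4 → X2: no single fragment contains all of {X2, X3, X4}, and the restricted closure of {X3, X4} across the fragments never reaches {X2}.
X1, X6 → X3 is preserved.
X3 → X4 is preserved.
X1, X5 → X3 is preserved.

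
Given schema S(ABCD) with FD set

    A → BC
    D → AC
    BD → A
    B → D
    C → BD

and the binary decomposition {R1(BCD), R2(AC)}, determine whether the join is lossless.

Common attributes: R1 ∩ R2 = {C}.
Closure of {C}: C → BD applies, adding BD; D → AC applies, adding A. So (C)⁺ = {ABCD}.
This closure contains every attribute of R1, so R1 ∩ R2 → R1. The join is lossless.

Yes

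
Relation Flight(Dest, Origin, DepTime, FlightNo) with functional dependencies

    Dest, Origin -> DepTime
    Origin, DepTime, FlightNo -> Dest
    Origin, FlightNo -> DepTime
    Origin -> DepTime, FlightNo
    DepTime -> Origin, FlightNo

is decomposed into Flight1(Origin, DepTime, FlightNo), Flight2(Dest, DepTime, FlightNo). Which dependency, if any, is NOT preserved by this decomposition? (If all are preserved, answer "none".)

none

Dest, Origin → DepTime: restricted closure across fragments reaches DepTime.
Origin, DepTime, FlightNo → Dest: restricted closure across fragments reaches Dest.
Origin, FlightNo → DepTime lies within Flight1.
Origin → DepTime, FlightNo lies within Flight1.
DepTime → Origin, FlightNo lies within Flight1.
Every dependency is enforceable on the fragments, so the decomposition is dependency-preserving.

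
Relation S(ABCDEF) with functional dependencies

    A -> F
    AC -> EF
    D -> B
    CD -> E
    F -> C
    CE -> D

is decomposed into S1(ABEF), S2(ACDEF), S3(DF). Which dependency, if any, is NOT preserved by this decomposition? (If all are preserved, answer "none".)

Check D → B: no single fragment contains all of {BD}, and the restricted closure of {D} across the fragments never reaches {B}.
A → F is preserved.
AC → EF is preserved.
CD → E is preserved.
F → C is preserved.
CE → D is preserved.

D -> B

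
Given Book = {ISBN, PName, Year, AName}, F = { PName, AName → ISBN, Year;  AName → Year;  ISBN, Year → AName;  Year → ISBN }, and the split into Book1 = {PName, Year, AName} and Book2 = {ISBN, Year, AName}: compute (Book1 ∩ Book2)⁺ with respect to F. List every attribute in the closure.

Book1 ∩ Book2 = {Year, AName}.
Year → ISBN applies, adding ISBN
Closure: {ISBN, Year, AName}.

ISBN, Year, AName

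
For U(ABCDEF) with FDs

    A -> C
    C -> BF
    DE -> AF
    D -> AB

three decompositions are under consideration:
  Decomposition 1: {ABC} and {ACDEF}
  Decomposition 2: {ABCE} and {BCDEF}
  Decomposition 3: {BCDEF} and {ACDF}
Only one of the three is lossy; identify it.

Decomposition 1: common = {AC}, closure = {ABCF} → lossless.
Decomposition 2: common = {BCE}, closure = {BCEF} → lossy.
Decomposition 3: common = {CDF}, closure = {ABCDF} → lossless.

Decomposition 2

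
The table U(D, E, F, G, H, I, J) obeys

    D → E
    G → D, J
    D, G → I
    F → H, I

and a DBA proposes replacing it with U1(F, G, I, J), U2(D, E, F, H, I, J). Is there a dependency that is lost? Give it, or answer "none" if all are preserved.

G → D, J

Check G → D, J: no single fragment contains all of {D, G, J}, and the restricted closure of {G} across the fragments never reaches {D, J}.
D → E is preserved.
D, G → I is preserved.
F → H, I is preserved.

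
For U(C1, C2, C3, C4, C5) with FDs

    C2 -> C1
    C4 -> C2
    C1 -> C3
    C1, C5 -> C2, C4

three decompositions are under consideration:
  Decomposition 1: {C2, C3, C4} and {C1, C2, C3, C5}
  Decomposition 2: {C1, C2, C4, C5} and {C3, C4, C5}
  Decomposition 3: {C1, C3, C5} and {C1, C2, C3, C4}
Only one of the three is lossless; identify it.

Decomposition 2

Decomposition 1: common = {C2, C3}, closure = {C1, C2, C3} → lossy.
Decomposition 2: common = {C4, C5}, closure = {C1, C2, C3, C4, C5} → lossless.
Decomposition 3: common = {C1, C3}, closure = {C1, C3} → lossy.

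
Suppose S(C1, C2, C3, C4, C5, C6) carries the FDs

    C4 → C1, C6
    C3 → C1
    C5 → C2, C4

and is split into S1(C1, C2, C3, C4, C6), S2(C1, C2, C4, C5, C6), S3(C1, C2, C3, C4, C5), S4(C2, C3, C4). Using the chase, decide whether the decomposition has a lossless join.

Chase test. Columns are C1, C2, C3, C4, C5, C6; row i has aⱼ where attribute j ∈ Si, else bᵢⱼ.
Initial tableau (one row per fragment):
  row 1: a1 a2 a3 a4 b15 a6
  row 2: a1 a2 b23 a4 a5 a6
  row 3: a1 a2 a3 a4 a5 b36
  row 4: b41 a2 a3 a4 b45 b46
Rows 1 and 3 agree on C4; apply C4→C1, C6 and equate their C1, C6 entries.
Rows 1 and 4 agree on C4; apply C4→C1, C6 and equate their C1, C6 entries.
Row 3 is now all distinguished symbols — the join is lossless.

Yes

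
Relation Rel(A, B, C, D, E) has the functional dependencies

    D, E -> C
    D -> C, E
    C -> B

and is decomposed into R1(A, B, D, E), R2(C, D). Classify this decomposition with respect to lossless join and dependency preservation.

Lossless test: (D)⁺ = {B, C, D, E}, which contains all of one fragment — lossless.
Dependency preservation: the restricted closure of {C} across the fragments never reaches {B}, so C → B cannot be enforced without a join — not preserved.

lossless but not dependency-preserving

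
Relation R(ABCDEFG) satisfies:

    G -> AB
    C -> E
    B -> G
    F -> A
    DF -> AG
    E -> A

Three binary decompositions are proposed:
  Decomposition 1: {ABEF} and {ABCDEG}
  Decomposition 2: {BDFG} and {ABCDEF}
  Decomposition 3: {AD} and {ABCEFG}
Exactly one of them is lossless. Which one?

Decomposition 1: common = {ABE}, closure = {ABEG} → lossy.
Decomposition 2: common = {BDF}, closure = {ABDFG} → lossless.
Decomposition 3: common = {A}, closure = {A} → lossy.

Decomposition 2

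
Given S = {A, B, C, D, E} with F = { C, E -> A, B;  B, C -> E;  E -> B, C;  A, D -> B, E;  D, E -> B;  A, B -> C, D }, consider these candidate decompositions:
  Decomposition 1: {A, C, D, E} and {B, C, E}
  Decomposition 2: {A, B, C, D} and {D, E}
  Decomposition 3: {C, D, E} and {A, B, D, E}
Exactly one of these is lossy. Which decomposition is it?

Decomposition 2

Decomposition 1: common = {C, E}, closure = {A, B, C, D, E} → lossless.
Decomposition 2: common = {D}, closure = {D} → lossy.
Decomposition 3: common = {D, E}, closure = {A, B, C, D, E} → lossless.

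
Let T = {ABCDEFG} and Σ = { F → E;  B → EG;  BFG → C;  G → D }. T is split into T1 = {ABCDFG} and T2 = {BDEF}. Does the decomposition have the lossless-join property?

Yes

Common attributes: T1 ∩ T2 = {BDF}.
Closure of {BDF}: F → E applies, adding E; B → EG applies, adding G; BFG → C applies, adding C. So (BDF)⁺ = {BCDEFG}.
This closure contains every attribute of T2, so T1 ∩ T2 → T2. The join is lossless.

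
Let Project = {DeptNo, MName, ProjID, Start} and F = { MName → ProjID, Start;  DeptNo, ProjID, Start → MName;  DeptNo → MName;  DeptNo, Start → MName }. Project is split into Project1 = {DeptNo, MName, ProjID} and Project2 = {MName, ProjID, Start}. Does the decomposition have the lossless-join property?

Common attributes: Project1 ∩ Project2 = {MName, ProjID}.
Closure of {MName, ProjID}: MName → ProjID, Start applies, adding Start. So (MName, ProjID)⁺ = {MName, ProjID, Start}.
This closure contains every attribute of Project2, so Project1 ∩ Project2 → Project2. The join is lossless.

Yes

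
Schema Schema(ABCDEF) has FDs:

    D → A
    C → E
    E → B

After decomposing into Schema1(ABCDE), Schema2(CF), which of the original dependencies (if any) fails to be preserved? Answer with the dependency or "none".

none

D → A lies within Schema1.
C → E lies within Schema1.
E → B lies within Schema1.
Every dependency is enforceable on the fragments, so the decomposition is dependency-preserving.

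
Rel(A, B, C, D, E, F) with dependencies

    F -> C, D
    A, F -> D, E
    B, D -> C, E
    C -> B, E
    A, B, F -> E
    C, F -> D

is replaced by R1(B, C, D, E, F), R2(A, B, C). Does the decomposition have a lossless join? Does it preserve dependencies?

lossy but dependency-preserving

Lossless test: (B, C)⁺ = {B, C, E}, which is a superkey of neither fragment — lossy.
Dependency preservation: A, F → D, E; A, B, F → E are not contained in any single fragment, but the restricted closure of each left-hand side across the fragments still reaches the right-hand side; the remaining FDs each lie inside some fragment. All dependencies are preserved.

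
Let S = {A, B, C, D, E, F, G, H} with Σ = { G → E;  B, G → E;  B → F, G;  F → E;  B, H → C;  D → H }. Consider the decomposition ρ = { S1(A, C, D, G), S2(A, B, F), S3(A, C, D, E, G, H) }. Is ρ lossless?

No

Chase test. Columns are A, B, C, D, E, F, G, H; row i has aⱼ where attribute j ∈ Si, else bᵢⱼ.
Initial tableau (one row per fragment):
  row 1: a1 b12 a3 a4 b15 b16 a7 b18
  row 2: a1 a2 b23 b24 b25 a6 b27 b28
  row 3: a1 b32 a3 a4 a5 b36 a7 a8
Rows 1 and 3 agree on G; apply G→E and equate their E entries.
Rows 1 and 3 agree on D; apply D→H and equate their H entries.
No row becomes fully distinguished — the join is lossy.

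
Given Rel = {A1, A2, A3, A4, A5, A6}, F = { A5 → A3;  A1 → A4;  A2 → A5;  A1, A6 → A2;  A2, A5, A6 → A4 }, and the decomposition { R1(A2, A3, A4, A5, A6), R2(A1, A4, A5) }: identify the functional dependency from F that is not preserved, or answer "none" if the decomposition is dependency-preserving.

Check A1, A6 → A2: no single fragment contains all of {A1, A2, A6}, and the restricted closure of {A1, A6} across the fragments never reaches {A2}.
A5 → A3 is preserved.
A1 → A4 is preserved.
A2 → A5 is preserved.
A2, A5, A6 → A4 is preserved.

A1, A6 → A2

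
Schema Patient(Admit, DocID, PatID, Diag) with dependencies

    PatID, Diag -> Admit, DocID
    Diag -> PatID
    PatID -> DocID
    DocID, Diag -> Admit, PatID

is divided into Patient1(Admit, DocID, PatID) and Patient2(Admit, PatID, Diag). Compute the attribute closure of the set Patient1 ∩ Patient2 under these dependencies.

Admit, DocID, PatID

Patient1 ∩ Patient2 = {Admit, PatID}.
PatID → DocID applies, adding DocID
Closure: {Admit, DocID, PatID}.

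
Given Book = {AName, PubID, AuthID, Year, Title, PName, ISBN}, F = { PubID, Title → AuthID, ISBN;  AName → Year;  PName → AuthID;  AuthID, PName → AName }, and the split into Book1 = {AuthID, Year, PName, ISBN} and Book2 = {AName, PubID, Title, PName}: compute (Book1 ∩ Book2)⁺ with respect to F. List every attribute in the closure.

Book1 ∩ Book2 = {PName}.
PName → AuthID applies, adding AuthID
AuthID, PName → AName applies, adding AName
AName → Year applies, adding Year
Closure: {AName, AuthID, Year, PName}.

AName, AuthID, Year, PName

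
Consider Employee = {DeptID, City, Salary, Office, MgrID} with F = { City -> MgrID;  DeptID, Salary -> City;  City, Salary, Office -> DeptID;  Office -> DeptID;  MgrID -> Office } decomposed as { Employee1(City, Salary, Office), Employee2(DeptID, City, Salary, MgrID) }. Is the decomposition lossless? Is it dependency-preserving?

Lossless test: (City, Salary)⁺ = {DeptID, City, Salary, Office, MgrID}, which contains all of one fragment — lossless.
Dependency preservation: the restricted closure of {Office} across the fragments never reaches {DeptID}, so Office → DeptID cannot be enforced without a join — not preserved.

lossless but not dependency-preserving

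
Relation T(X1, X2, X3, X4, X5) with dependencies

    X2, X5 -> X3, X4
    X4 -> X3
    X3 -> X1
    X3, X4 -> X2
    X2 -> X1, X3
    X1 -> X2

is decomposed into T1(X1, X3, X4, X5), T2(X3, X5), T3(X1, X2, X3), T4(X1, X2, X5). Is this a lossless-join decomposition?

Chase test. Columns are X1, X2, X3, X4, X5; row i has aⱼ where attribute j ∈ Ti, else bᵢⱼ.
Initial tableau (one row per fragment):
  row 1: a1 b12 a3 a4 a5
  row 2: b21 b22 a3 b24 a5
  row 3: a1 a2 a3 b34 b35
  row 4: a1 a2 b43 b44 a5
Rows 1 and 2 agree on X3; apply X3→X1 and equate their X1 entries.
Rows 3 and 4 agree on X2; apply X2→X1, X3 and equate their X1, X3 entries.
Rows 1 and 2 agree on X1; apply X1→X2 and equate their X2 entries.
Rows 1 and 3 agree on X1; apply X1→X2 and equate their X2 entries.
Rows 1 and 2 agree on X2, X5; apply X2, X5→X3, X4 and equate their X3, X4 entries.
Rows 1 and 4 agree on X2, X5; apply X2, X5→X3, X4 and equate their X3, X4 entries.
Row 1 is now all distinguished symbols — the join is lossless.

Yes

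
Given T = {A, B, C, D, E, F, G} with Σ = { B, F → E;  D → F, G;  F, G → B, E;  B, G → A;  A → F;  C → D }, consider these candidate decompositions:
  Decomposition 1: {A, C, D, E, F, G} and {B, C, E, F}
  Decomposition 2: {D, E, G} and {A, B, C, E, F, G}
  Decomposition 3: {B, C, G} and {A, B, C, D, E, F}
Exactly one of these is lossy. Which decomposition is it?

Decomposition 1: common = {C, E, F}, closure = {A, B, C, D, E, F, G} → lossless.
Decomposition 2: common = {E, G}, closure = {E, G} → lossy.
Decomposition 3: common = {B, C}, closure = {A, B, C, D, E, F, G} → lossless.

Decomposition 2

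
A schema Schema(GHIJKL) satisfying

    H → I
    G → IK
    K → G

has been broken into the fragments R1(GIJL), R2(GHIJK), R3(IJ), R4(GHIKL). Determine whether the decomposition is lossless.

Chase test. Columns are GHIJKL; row i has aⱼ where attribute j ∈ Ri, else bᵢⱼ.
Initial tableau (one row per fragment):
  row 1: a1 b12 a3 a4 b15 a6
  row 2: a1 a2 a3 a4 a5 b26
  row 3: b31 b32 a3 a4 b35 b36
  row 4: a1 a2 a3 b44 a5 a6
Rows 1 and 2 agree on G; apply G→IK and equate their IK entries.
No row becomes fully distinguished — the join is lossy.

No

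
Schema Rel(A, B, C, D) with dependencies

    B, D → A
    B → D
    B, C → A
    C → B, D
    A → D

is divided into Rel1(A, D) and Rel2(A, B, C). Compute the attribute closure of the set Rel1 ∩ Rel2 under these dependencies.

Rel1 ∩ Rel2 = {A}.
A → D applies, adding D
Closure: {A, D}.

A, D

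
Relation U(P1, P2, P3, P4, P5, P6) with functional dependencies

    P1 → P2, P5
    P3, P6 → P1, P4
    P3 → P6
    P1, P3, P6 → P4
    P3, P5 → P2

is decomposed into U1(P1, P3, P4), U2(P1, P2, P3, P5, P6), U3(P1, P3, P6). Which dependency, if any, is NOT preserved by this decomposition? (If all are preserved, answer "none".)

P1 → P2, P5 lies within U2.
P3, P6 → P1, P4: restricted closure across fragments reaches P1, P4.
P3 → P6 lies within U2.
P1, P3, P6 → P4: restricted closure across fragments reaches P4.
P3, P5 → P2 lies within U2.
Every dependency is enforceable on the fragments, so the decomposition is dependency-preserving.

none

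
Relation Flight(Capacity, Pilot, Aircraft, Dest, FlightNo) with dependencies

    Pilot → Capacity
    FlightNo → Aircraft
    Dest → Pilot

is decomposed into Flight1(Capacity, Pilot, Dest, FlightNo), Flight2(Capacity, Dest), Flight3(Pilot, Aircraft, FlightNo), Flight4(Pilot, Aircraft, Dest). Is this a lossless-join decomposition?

Chase test. Columns are Capacity, Pilot, Aircraft, Dest, FlightNo; row i has aⱼ where attribute j ∈ Flighti, else bᵢⱼ.
Initial tableau (one row per fragment):
  row 1: a1 a2 b13 a4 a5
  row 2: a1 b22 b23 a4 b25
  row 3: b31 a2 a3 b34 a5
  row 4: b41 a2 a3 a4 b45
Rows 1 and 3 agree on Pilot; apply Pilot→Capacity and equate their Capacity entries.
Rows 1 and 4 agree on Pilot; apply Pilot→Capacity and equate their Capacity entries.
Rows 1 and 3 agree on FlightNo; apply FlightNo→Aircraft and equate their Aircraft entries.
Rows 1 and 2 agree on Dest; apply Dest→Pilot and equate their Pilot entries.
Row 1 is now all distinguished symbols — the join is lossless.

Yes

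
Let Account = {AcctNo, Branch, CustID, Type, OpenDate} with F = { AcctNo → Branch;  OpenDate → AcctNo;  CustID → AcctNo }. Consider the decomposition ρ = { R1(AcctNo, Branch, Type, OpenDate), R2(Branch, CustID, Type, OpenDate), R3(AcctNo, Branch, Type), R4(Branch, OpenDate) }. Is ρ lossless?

Chase test. Columns are AcctNo, Branch, CustID, Type, OpenDate; row i has aⱼ where attribute j ∈ Ri, else bᵢⱼ.
Initial tableau (one row per fragment):
  row 1: a1 a2 b13 a4 a5
  row 2: b21 a2 a3 a4 a5
  row 3: a1 a2 b33 a4 b35
  row 4: b41 a2 b43 b44 a5
Rows 1 and 2 agree on OpenDate; apply OpenDate→AcctNo and equate their AcctNo entries.
Rows 1 and 4 agree on OpenDate; apply OpenDate→AcctNo and equate their AcctNo entries.
Row 2 is now all distinguished symbols — the join is lossless.

Yes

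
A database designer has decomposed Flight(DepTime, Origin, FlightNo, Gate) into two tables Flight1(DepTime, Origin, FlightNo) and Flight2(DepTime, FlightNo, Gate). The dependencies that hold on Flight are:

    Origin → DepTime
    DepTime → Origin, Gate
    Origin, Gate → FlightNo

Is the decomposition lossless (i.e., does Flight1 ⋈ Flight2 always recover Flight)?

Yes

Common attributes: Flight1 ∩ Flight2 = {DepTime, FlightNo}.
Closure of {DepTime, FlightNo}: DepTime → Origin, Gate applies, adding Origin, Gate. So (DepTime, FlightNo)⁺ = {DepTime, Origin, FlightNo, Gate}.
This closure contains every attribute of Flight1, so Flight1 ∩ Flight2 → Flight1. The join is lossless.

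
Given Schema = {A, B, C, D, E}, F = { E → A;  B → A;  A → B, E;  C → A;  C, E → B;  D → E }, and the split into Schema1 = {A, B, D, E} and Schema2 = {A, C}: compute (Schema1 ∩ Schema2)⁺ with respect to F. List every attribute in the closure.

A, B, E

Schema1 ∩ Schema2 = {A}.
A → B, E applies, adding B, E
Closure: {A, B, E}.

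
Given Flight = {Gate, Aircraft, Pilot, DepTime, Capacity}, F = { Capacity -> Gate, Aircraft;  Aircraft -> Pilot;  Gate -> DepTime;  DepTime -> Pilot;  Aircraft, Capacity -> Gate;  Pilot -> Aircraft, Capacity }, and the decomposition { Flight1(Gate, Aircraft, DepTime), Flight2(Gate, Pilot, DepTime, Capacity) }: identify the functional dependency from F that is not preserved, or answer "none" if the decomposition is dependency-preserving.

none

Capacity → Gate, Aircraft: restricted closure across fragments reaches Gate, Aircraft.
Aircraft → Pilot: restricted closure across fragments reaches Pilot.
Gate → DepTime lies within Flight1.
DepTime → Pilot lies within Flight2.
Aircraft, Capacity → Gate: restricted closure across fragments reaches Gate.
Pilot → Aircraft, Capacity: restricted closure across fragments reaches Aircraft, Capacity.
Every dependency is enforceable on the fragments, so the decomposition is dependency-preserving.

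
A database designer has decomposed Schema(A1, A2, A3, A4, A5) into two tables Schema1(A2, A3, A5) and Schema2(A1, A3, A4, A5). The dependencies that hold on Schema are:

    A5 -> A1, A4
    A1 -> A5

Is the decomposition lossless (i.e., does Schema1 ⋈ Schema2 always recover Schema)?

Yes

Common attributes: Schema1 ∩ Schema2 = {A3, A5}.
Closure of {A3, A5}: A5 → A1, A4 applies, adding A1, A4. So (A3, A5)⁺ = {A1, A3, A4, A5}.
This closure contains every attribute of Schema2, so Schema1 ∩ Schema2 → Schema2. The join is lossless.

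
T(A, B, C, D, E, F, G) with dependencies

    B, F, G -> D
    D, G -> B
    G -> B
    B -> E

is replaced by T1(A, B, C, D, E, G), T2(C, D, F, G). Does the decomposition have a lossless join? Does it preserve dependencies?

Lossless test: (C, D, G)⁺ = {B, C, D, E, G}, which is a superkey of neither fragment — lossy.
Dependency preservation: B, F, G → D is not contained in any single fragment, but the restricted closure of its left-hand side across the fragments still reaches the right-hand side; the remaining FDs each lie inside some fragment. All dependencies are preserved.

lossy but dependency-preserving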